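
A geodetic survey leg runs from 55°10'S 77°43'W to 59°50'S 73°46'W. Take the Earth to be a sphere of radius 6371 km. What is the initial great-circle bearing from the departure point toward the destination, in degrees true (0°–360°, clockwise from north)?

θ = atan2( sin Δλ·cos φ₂ ,  cos φ₁ sin φ₂ − sin φ₁ cos φ₂ cos Δλ )
  = atan2(+0.0346, -0.0823) = 157.20°

157.2°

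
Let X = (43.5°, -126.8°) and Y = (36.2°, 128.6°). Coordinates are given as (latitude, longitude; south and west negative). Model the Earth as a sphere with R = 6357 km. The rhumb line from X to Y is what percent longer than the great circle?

7.4%

Great circle: σ = 1.3088 rad → d_gc = Rσ = 8320.1 km
Rhumb: Δφ = -0.1274, Δλ = -1.8256, Δψ = -0.1662, q = Δφ/Δψ = 0.7665 → d_rh = R√(Δφ²+q²Δλ²) = 8932.1 km
Excess = (8932.1 − 8320.1) / 8320.1 = 612.0 / 8320.1 = 7.36% ≈ 7.4%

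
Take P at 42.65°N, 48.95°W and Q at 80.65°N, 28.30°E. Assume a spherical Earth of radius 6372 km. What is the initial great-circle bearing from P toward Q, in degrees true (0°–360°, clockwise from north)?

N = sin Δλ·cos φ₂ = +0.1585;  D = cos φ₁ sin φ₂ − sin φ₁ cos φ₂ cos Δλ = +0.7014
initial course = atan2(N, D) = 12.73°

12.7°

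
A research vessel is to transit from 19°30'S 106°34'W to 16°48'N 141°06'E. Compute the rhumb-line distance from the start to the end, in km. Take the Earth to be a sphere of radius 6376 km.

12933 km

Δψ = ln[tan(π/4+φ₂/2)/tan(π/4+φ₁/2)] = +0.6446;  Δφ = +0.6336 rad,  Δλ = -1.9606 rad
q = Δφ/Δψ = 0.9828
d = R·√(Δφ² + q²Δλ²) = 6376·2.02842 = 12933 km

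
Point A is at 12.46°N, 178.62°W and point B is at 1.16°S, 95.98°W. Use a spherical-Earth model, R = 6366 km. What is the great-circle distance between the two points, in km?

9229 km

cos σ = sin φ₁ sin φ₂ + cos φ₁ cos φ₂ cos Δλ
      = sin(12.46°)sin(-1.16°) + cos(12.46°)cos(-1.16°)cos(82.64°) = 0.1207
σ = 83.068° → d = Rσ = 6366·1.44981 = 9229 km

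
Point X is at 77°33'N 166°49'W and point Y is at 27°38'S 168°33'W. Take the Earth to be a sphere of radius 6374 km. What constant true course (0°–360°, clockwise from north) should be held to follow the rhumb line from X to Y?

Δψ = ln[tan(π/4+φ₂/2)/tan(π/4+φ₁/2)] = -2.7179
Δλ = -0.0303 rad (taken the short way round)
course = atan2(Δλ, Δψ) = 180.64°

180.6°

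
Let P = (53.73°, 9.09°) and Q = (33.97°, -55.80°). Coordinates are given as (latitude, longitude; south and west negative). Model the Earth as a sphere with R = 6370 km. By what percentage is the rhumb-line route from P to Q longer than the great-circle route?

Great circle: σ = 0.8517 rad → d_gc = Rσ = 5425.4 km
Rhumb: Δφ = -0.3449, Δλ = -1.1325, Δψ = -0.4852, q = Δφ/Δψ = 0.7109 → d_rh = R√(Δφ²+q²Δλ²) = 5579.1 km
Excess = (5579.1 − 5425.4) / 5425.4 = 153.7 / 5425.4 = 2.83% ≈ 2.8%

2.8%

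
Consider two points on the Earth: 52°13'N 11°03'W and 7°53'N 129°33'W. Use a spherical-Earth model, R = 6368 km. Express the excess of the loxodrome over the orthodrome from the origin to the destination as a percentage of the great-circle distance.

7.2%

Great circle: σ = 1.7530 rad → d_gc = Rσ = 11163.0 km
Rhumb: Δφ = -0.7738, Δλ = -2.0682, Δψ = -0.9343, q = Δφ/Δψ = 0.8282 → d_rh = R√(Δφ²+q²Δλ²) = 11968.8 km
Excess = (11968.8 − 11163.0) / 11163.0 = 805.8 / 11163.0 = 7.22% ≈ 7.2%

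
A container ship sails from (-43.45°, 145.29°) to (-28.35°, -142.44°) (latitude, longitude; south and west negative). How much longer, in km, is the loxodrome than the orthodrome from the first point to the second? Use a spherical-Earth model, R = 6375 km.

170 km

Great circle: cos σ = sin φ₁ sin φ₂ + cos φ₁ cos φ₂ cos Δλ,  σ = 1.0226 rad → d_gc = 6519.2 km
Rhumb line: Δψ = +0.3273, q = Δφ/Δψ = 0.8052, d_rh = R√(Δφ²+q²Δλ²) = 6689.2 km
Excess = 6689.2 − 6519.2 = 170.0 ≈ 170 km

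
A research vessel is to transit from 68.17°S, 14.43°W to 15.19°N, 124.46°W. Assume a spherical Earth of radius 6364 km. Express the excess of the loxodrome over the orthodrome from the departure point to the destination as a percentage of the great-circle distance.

5.9%

Great circle: σ = 1.9457 rad → d_gc = Rσ = 12382.2 km
Rhumb: Δφ = +1.4549, Δλ = -1.9204, Δψ = +1.9142, q = Δφ/Δψ = 0.7601 → d_rh = R√(Δφ²+q²Δλ²) = 13115.5 km
Excess = (13115.5 − 12382.2) / 12382.2 = 733.3 / 12382.2 = 5.92% ≈ 5.9%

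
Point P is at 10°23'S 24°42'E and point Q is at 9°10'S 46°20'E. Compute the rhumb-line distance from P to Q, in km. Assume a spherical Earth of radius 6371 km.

2374 km

Rhumb course C = atan2(Δλ, Δψ) with Δψ = ln[tan(π/4+φ₂/2)/tan(π/4+φ₁/2)] = +0.0215, Δλ = +0.3776 → C = 86.73°
d = R·|Δφ| / |cos C| = 6371·0.02123 / 0.05698 = 2374 km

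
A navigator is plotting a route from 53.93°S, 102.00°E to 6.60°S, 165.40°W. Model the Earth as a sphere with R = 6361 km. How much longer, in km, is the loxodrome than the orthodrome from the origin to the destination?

370 km

Great circle: cos σ = sin φ₁ sin φ₂ + cos φ₁ cos φ₂ cos Δλ,  σ = 1.5044 rad → d_gc = 9569.33 km
Rhumb line: Δψ = +1.0067, q = Δφ/Δψ = 0.8206, d_rh = R√(Δφ²+q²Δλ²) = 9938.84 km
Excess = 9938.84 − 9569.33 = 369.51 ≈ 370 km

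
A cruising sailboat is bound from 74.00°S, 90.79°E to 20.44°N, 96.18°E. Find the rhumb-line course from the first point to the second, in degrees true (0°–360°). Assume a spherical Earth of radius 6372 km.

Meridional parts: M(φ₁)=-1.9623, M(φ₂)=+0.3646 → ΔM = +2.3268;  Δλ = +0.0941 rad
tan C = Δλ / ΔM = +0.0404 → C = 2.32°

2.3°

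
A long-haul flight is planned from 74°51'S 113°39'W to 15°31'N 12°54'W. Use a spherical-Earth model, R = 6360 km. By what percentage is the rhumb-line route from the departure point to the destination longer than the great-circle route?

Great circle: σ = 1.8809 rad → d_gc = Rσ = 11962.8 km
Rhumb: Δφ = +1.5772, Δλ = +1.7584, Δψ = +2.2917, q = Δφ/Δψ = 0.6882 → d_rh = R√(Δφ²+q²Δλ²) = 12643.6 km
Excess = (12643.6 − 11962.8) / 11962.8 = 680.8 / 11962.8 = 5.69% ≈ 5.7%

5.7%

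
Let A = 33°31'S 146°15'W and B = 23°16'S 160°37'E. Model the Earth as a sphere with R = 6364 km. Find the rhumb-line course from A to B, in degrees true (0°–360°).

Meridional parts: M(φ₁)=-0.6215, M(φ₂)=-0.4177 → ΔM = +0.2038;  Δλ = -0.9274 rad
tan C = Δλ / ΔM = -4.5506 → C = 282.39°

282.4°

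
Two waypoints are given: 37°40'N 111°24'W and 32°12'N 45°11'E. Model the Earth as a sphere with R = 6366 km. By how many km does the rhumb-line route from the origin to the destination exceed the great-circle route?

Great circle: cos σ = sin φ₁ sin φ₂ + cos φ₁ cos φ₂ cos Δλ,  σ = 1.8640 rad → d_gc = 11866.3 km
Rhumb line: Δψ = -0.1165, q = Δφ/Δψ = 0.8192, d_rh = R√(Δφ²+q²Δλ²) = 14265.1 km
Excess = 14265.1 − 11866.3 = 2398.8 ≈ 2399 km

2399 km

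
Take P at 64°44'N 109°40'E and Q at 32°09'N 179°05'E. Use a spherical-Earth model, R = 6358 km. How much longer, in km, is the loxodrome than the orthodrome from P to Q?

223 km

Great circle: cos σ = sin φ₁ sin φ₂ + cos φ₁ cos φ₂ cos Δλ,  σ = 0.9169 rad → d_gc = 5829.7 km
Rhumb line: Δψ = -0.9024, q = Δφ/Δψ = 0.6302, d_rh = R√(Δφ²+q²Δλ²) = 6053.1 km
Excess = 6053.1 − 5829.7 = 223.4 ≈ 223 km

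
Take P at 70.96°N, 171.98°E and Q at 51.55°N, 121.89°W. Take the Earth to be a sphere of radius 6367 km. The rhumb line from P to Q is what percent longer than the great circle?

4.5%

Great circle: σ = 0.6052 rad → d_gc = Rσ = 3853.2 km
Rhumb: Δφ = -0.3388, Δλ = +1.1542, Δψ = -0.7321, q = Δφ/Δψ = 0.4627 → d_rh = R√(Δφ²+q²Δλ²) = 4026.9 km
Excess = (4026.9 − 3853.2) / 3853.2 = 173.7 / 3853.2 = 4.51% ≈ 4.5%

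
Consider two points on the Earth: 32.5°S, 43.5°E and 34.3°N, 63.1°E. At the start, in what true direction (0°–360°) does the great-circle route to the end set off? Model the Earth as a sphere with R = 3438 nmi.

N = sin Δλ·cos φ₂ = +0.2771;  D = cos φ₁ sin φ₂ − sin φ₁ cos φ₂ cos Δλ = +0.8934
initial course = atan2(N, D) = 17.23°

17.2°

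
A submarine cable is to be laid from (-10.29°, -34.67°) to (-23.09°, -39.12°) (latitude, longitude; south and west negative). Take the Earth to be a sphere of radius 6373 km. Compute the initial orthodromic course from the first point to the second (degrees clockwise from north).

197.8°

θ = atan2( sin Δλ·cos φ₂ ,  cos φ₁ sin φ₂ − sin φ₁ cos φ₂ cos Δλ )
  = atan2(-0.0714, -0.2220) = 197.82°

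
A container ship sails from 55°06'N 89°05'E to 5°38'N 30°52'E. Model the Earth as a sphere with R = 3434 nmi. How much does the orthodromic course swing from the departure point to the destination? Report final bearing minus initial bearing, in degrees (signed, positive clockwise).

Initial bearing θ₁ = atan2(sin Δλ cos φ₂, cos φ₁ sin φ₂ − sin φ₁ cos φ₂ cos Δλ) = 246.16°
Final bearing θ₂ = (initial bearing from the destination back to the start) + 180° = 211.73°
Δθ = θ₂ − θ₁ = -34.4°

-34.4°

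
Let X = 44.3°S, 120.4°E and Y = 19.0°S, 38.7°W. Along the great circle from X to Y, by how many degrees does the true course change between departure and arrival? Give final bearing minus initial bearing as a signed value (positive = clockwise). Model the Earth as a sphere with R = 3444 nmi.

Initial bearing θ₁ = atan2(sin Δλ cos φ₂, cos φ₁ sin φ₂ − sin φ₁ cos φ₂ cos Δλ) = 201.65°
Final bearing θ₂ = (initial bearing from the destination back to the start) + 180° = 343.79°
Δθ = θ₂ − θ₁ = +142.1°

+142.1°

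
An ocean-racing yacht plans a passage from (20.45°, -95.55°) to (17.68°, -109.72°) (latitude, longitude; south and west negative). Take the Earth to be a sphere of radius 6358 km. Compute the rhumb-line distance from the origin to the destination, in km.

1517 km

Δψ = ln[tan(π/4+φ₂/2)/tan(π/4+φ₁/2)] = -0.0512;  Δφ = -0.0483 rad,  Δλ = -0.2473 rad
q = Δφ/Δψ = 0.9450
d = R·√(Δφ² + q²Δλ²) = 6358·0.23867 = 1517 km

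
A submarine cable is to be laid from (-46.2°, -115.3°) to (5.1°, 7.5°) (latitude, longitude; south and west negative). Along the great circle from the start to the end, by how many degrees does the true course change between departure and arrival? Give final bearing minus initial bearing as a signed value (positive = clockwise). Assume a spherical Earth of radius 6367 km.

-71.1°

At departure: θ₁ = atan2(sin Δλ cos φ₂, cos φ₁ sin φ₂ − sin φ₁ cos φ₂ cos Δλ) = 111.39°
At arrival: θ₂ = atan2(sin Δλ cos φ₁, −cos φ₂ sin φ₁ + sin φ₂ cos φ₁ cos Δλ) = 40.32°
Δθ = θ₂ − θ₁ = -71.1°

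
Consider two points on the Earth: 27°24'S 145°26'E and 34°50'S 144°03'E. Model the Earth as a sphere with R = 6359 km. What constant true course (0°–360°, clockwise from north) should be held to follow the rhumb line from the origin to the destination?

189.0°

Δψ = ln[tan(π/4+φ₂/2)/tan(π/4+φ₁/2)] = -0.1517
Δλ = -0.0241 rad (taken the short way round)
course = atan2(Δλ, Δψ) = 189.04°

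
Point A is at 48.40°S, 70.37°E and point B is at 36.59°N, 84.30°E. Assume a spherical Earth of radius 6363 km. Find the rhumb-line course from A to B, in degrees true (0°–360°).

Δψ = ln[tan(π/4+φ₂/2)/tan(π/4+φ₁/2)] = +1.6550
Δλ = +0.2431 rad (taken the short way round)
course = atan2(Δλ, Δψ) = 8.36°

8.4°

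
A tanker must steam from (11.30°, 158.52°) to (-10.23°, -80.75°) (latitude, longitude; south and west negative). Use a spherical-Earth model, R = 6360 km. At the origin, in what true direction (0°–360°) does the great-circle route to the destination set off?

95.1°

θ = atan2( sin Δλ·cos φ₂ ,  cos φ₁ sin φ₂ − sin φ₁ cos φ₂ cos Δλ )
  = atan2(+0.8459, -0.0756) = 95.11°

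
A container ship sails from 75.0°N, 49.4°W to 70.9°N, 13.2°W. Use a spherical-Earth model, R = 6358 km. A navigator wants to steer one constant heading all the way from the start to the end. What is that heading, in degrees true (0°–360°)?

Meridional parts: M(φ₁)=+2.0276, M(φ₂)=+1.7824 → ΔM = -0.2452;  Δλ = +0.6318 rad
tan C = Δλ / ΔM = -2.5764 → C = 111.21°

111.2°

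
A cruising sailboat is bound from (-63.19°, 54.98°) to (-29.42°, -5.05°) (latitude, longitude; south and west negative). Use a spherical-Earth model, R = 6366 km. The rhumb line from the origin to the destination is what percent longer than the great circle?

Great circle: σ = 0.8832 rad → d_gc = Rσ = 5622.6 km
Rhumb: Δφ = +0.5894, Δλ = -1.0477, Δψ = +0.8965, q = Δφ/Δψ = 0.6575 → d_rh = R√(Δφ²+q²Δλ²) = 5771.3 km
Excess = (5771.3 − 5622.6) / 5622.6 = 148.7 / 5622.6 = 2.64% ≈ 2.6%

2.6%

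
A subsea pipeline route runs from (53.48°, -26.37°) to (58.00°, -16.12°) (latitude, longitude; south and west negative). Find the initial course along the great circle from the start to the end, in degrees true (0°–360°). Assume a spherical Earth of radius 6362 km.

47.8°

N = sin Δλ·cos φ₂ = +0.0943;  D = cos φ₁ sin φ₂ − sin φ₁ cos φ₂ cos Δλ = +0.0856
initial course = atan2(N, D) = 47.77°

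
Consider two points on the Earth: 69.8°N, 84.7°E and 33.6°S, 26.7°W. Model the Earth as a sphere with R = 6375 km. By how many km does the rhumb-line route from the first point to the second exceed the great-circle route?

Great circle: cos σ = sin φ₁ sin φ₂ + cos φ₁ cos φ₂ cos Δλ,  σ = 2.2450 rad → d_gc = 14312.0 km
Rhumb line: Δψ = -2.3485, q = Δφ/Δψ = 0.7684, d_rh = R√(Δφ²+q²Δλ²) = 14935.8 km
Excess = 14935.8 − 14312.0 = 623.8 ≈ 624 km

624 km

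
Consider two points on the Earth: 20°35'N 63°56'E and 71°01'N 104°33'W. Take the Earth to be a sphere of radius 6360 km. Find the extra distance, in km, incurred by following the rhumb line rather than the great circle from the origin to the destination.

Great circle: cos σ = sin φ₁ sin φ₂ + cos φ₁ cos φ₂ cos Δλ,  σ = 1.5367 rad → d_gc = 9773.6 km
Rhumb line: Δψ = +1.4214, q = Δφ/Δψ = 0.6193, d_rh = R√(Δφ²+q²Δλ²) = 12863.9 km
Excess = 12863.9 − 9773.6 = 3090.3 ≈ 3090 km

3090 km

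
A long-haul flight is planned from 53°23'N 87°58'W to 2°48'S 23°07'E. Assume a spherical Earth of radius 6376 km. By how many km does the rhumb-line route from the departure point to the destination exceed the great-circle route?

567 km

Great circle: cos σ = sin φ₁ sin φ₂ + cos φ₁ cos φ₂ cos Δλ,  σ = 1.8271 rad → d_gc = 11649.6 km
Rhumb line: Δψ = -1.1549, q = Δφ/Δψ = 0.8491, d_rh = R√(Δφ²+q²Δλ²) = 12216.9 km
Excess = 12216.9 − 11649.6 = 567.3 ≈ 567 km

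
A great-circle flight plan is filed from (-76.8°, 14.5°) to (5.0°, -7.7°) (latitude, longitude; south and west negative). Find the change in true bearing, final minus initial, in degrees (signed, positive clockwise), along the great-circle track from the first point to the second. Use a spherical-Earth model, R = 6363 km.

Initial bearing θ₁ = atan2(sin Δλ cos φ₂, cos φ₁ sin φ₂ − sin φ₁ cos φ₂ cos Δλ) = 337.70°
Final bearing θ₂ = (initial bearing from the destination back to the start) + 180° = 355.01°
Δθ = θ₂ − θ₁ = +17.3°

+17.3°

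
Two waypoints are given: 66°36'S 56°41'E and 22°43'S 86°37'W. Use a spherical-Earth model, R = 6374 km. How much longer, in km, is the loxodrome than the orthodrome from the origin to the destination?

Great circle: cos σ = sin φ₁ sin φ₂ + cos φ₁ cos φ₂ cos Δλ,  σ = 1.5101 rad → d_gc = 9625.2 km
Rhumb line: Δψ = +1.1673, q = Δφ/Δψ = 0.6561, d_rh = R√(Δφ²+q²Δλ²) = 11543.1 km
Excess = 11543.1 − 9625.2 = 1917.9 ≈ 1918 km

1918 km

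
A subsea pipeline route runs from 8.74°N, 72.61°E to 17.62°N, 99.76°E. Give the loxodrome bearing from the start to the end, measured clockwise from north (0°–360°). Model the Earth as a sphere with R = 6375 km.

71.4°

Δψ = ln[tan(π/4+φ₂/2)/tan(π/4+φ₁/2)] = +0.1594
Δλ = +0.4739 rad (taken the short way round)
course = atan2(Δλ, Δψ) = 71.41°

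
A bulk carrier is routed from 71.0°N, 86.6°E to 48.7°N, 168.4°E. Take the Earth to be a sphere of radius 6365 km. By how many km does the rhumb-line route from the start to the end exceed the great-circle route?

Great circle: cos σ = sin φ₁ sin φ₂ + cos φ₁ cos φ₂ cos Δλ,  σ = 0.7363 rad → d_gc = 4686.3 km
Rhumb line: Δψ = -0.8119, q = Δφ/Δψ = 0.4794, d_rh = R√(Δφ²+q²Δλ²) = 5011.5 km
Excess = 5011.5 − 4686.3 = 325.2 ≈ 325 km

325 km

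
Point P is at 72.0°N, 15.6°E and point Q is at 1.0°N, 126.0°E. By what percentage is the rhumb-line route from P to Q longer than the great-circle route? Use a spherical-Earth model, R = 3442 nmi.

Great circle: σ = 1.6620 rad → d_gc = Rσ = 5720.7 nmi
Rhumb: Δφ = -1.2392, Δλ = +1.9268, Δψ = -1.8253, q = Δφ/Δψ = 0.6789 → d_rh = R√(Δφ²+q²Δλ²) = 6202.1 nmi
Excess = (6202.1 − 5720.7) / 5720.7 = 481.4 / 5720.7 = 8.42% ≈ 8.4%

8.4%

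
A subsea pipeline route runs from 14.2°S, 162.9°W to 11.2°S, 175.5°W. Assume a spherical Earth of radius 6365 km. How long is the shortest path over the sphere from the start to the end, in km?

Haversine: a = sin²(Δφ/2)+cos φ₁ cos φ₂ sin²(Δλ/2) = 0.01214;  σ = 2·atan2(√a,√(1−a))
σ = 12.650° → d = Rσ = 6365·0.22078 = 1405 km

1405 km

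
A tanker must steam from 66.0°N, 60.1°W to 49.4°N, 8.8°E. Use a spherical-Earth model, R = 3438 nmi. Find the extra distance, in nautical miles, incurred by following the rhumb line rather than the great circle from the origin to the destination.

Great circle: cos σ = sin φ₁ sin φ₂ + cos φ₁ cos φ₂ cos Δλ,  σ = 0.6618 rad → d_gc = 2275.1 nmi
Rhumb line: Δψ = -0.5541, q = Δφ/Δψ = 0.5229, d_rh = R√(Δφ²+q²Δλ²) = 2380.3 nmi
Excess = 2380.3 − 2275.1 = 105.2 ≈ 105 nmi

105 nmi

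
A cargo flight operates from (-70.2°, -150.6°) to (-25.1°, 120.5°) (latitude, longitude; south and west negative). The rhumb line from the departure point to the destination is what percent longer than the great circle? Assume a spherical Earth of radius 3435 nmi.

6.6%

Great circle: σ = 1.1538 rad → d_gc = Rσ = 3963.3 nmi
Rhumb: Δφ = +0.7871, Δλ = -1.5516, Δψ = +1.2929, q = Δφ/Δψ = 0.6088 → d_rh = R√(Δφ²+q²Δλ²) = 4223.8 nmi
Excess = (4223.8 − 3963.3) / 3963.3 = 260.5 / 3963.3 = 6.57% ≈ 6.6%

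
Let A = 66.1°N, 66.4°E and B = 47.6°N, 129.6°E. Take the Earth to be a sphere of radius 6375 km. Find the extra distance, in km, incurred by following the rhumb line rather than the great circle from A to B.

Great circle: cos σ = sin φ₁ sin φ₂ + cos φ₁ cos φ₂ cos Δλ,  σ = 0.6463 rad → d_gc = 4120.2 km
Rhumb line: Δψ = -0.6058, q = Δφ/Δψ = 0.5330, d_rh = R√(Δφ²+q²Δλ²) = 4276.1 km
Excess = 4276.1 − 4120.2 = 155.9 ≈ 156 km

156 km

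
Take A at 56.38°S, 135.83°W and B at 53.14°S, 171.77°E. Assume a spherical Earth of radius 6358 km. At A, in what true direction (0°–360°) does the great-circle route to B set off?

N = sin Δλ·cos φ₂ = -0.4753;  D = cos φ₁ sin φ₂ − sin φ₁ cos φ₂ cos Δλ = -0.1382
initial course = atan2(N, D) = 253.78°

253.8°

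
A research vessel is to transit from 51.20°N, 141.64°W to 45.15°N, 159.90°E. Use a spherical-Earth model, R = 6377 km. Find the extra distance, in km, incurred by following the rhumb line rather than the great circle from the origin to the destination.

110 km

Great circle: cos σ = sin φ₁ sin φ₂ + cos φ₁ cos φ₂ cos Δλ,  σ = 0.6702 rad → d_gc = 4274.1 km
Rhumb line: Δψ = -0.1586, q = Δφ/Δψ = 0.6658, d_rh = R√(Δφ²+q²Δλ²) = 4383.9 km
Excess = 4383.9 − 4274.1 = 109.8 ≈ 110 km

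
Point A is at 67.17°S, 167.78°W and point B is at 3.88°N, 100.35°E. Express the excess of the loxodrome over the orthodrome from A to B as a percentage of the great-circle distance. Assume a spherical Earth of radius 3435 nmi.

Great circle: σ = 1.6459 rad → d_gc = Rσ = 5653.5 nmi
Rhumb: Δφ = +1.2401, Δλ = -1.6034, Δψ = +1.6677, q = Δφ/Δψ = 0.7436 → d_rh = R√(Δφ²+q²Δλ²) = 5909.0 nmi
Excess = (5909.0 − 5653.5) / 5653.5 = 255.5 / 5653.5 = 4.52% ≈ 4.5%

4.5%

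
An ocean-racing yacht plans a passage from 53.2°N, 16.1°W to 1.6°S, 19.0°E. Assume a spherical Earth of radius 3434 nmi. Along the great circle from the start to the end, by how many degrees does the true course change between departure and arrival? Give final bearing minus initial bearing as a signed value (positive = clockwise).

+17.6°

Initial bearing θ₁ = atan2(sin Δλ cos φ₂, cos φ₁ sin φ₂ − sin φ₁ cos φ₂ cos Δλ) = 139.44°
Final bearing θ₂ = (initial bearing from the destination back to the start) + 180° = 157.07°
Δθ = θ₂ − θ₁ = +17.6°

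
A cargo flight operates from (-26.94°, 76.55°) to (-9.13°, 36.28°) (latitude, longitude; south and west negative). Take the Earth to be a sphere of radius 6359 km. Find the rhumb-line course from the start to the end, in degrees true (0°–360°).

295.1°

Δψ = ln[tan(π/4+φ₂/2)/tan(π/4+φ₁/2)] = +0.3285
Δλ = -0.7028 rad (taken the short way round)
course = atan2(Δλ, Δψ) = 295.05°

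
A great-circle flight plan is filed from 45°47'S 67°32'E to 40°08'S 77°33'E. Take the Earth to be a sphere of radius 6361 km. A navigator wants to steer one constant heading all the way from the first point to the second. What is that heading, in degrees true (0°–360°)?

Meridional parts: M(φ₁)=-0.9008, M(φ₂)=-0.7660 → ΔM = +0.1349;  Δλ = +0.1748 rad
tan C = Δλ / ΔM = +1.2960 → C = 52.35°

52.3°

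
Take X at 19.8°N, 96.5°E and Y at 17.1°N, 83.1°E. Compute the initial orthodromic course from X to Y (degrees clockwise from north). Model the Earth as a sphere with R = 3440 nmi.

θ = atan2( sin Δλ·cos φ₂ ,  cos φ₁ sin φ₂ − sin φ₁ cos φ₂ cos Δλ )
  = atan2(-0.2215, -0.0383) = 260.19°

260.2°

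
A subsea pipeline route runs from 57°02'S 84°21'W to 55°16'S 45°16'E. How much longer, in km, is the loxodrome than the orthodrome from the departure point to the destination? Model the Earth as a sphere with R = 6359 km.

1295 km

Great circle: cos σ = sin φ₁ sin φ₂ + cos φ₁ cos φ₂ cos Δλ,  σ = 1.0566 rad → d_gc = 6719.19 km
Rhumb line: Δψ = +0.0554, q = Δφ/Δψ = 0.5569, d_rh = R√(Δφ²+q²Δλ²) = 8013.73 km
Excess = 8013.73 − 6719.19 = 1294.54 ≈ 1295 km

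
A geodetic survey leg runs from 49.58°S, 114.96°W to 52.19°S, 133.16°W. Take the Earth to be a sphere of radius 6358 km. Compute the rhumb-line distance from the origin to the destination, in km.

1306 km

Δψ = ln[tan(π/4+φ₂/2)/tan(π/4+φ₁/2)] = -0.0722;  Δφ = -0.0456 rad,  Δλ = -0.3176 rad
q = Δφ/Δψ = 0.6307
d = R·√(Δφ² + q²Δλ²) = 6358·0.20544 = 1306 km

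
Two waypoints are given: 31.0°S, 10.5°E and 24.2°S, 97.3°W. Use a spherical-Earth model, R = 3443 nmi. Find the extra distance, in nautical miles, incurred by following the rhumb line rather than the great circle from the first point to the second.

Great circle: cos σ = sin φ₁ sin φ₂ + cos φ₁ cos φ₂ cos Δλ,  σ = 1.5987 rad → d_gc = 5504.3 nmi
Rhumb line: Δψ = +0.1340, q = Δφ/Δψ = 0.8854, d_rh = R√(Δφ²+q²Δλ²) = 5750.0 nmi
Excess = 5750.0 − 5504.3 = 245.7 ≈ 246 nmi

246 nmi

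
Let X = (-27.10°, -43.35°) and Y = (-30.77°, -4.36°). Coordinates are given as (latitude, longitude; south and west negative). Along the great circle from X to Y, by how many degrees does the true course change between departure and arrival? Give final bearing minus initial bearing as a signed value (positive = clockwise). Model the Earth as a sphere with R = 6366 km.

-19.4°

Initial bearing θ₁ = atan2(sin Δλ cos φ₂, cos φ₁ sin φ₂ − sin φ₁ cos φ₂ cos Δλ) = 105.62°
Final bearing θ₂ = (initial bearing from the destination back to the start) + 180° = 86.18°
Δθ = θ₂ − θ₁ = -19.4°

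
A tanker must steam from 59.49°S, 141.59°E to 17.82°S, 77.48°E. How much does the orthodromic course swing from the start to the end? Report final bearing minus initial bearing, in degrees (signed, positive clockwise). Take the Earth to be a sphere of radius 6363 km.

+45.4°

At departure: θ₁ = atan2(sin Δλ cos φ₂, cos φ₁ sin φ₂ − sin φ₁ cos φ₂ cos Δλ) = 283.32°
At arrival: θ₂ = atan2(sin Δλ cos φ₁, −cos φ₂ sin φ₁ + sin φ₂ cos φ₁ cos Δλ) = 328.74°
Δθ = θ₂ − θ₁ = +45.4°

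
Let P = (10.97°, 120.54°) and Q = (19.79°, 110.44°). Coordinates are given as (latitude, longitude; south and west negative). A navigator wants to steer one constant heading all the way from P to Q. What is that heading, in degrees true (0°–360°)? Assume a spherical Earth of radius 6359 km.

Δψ = ln[tan(π/4+φ₂/2)/tan(π/4+φ₁/2)] = +0.1598
Δλ = -0.1763 rad (taken the short way round)
course = atan2(Δλ, Δψ) = 312.20°

312.2°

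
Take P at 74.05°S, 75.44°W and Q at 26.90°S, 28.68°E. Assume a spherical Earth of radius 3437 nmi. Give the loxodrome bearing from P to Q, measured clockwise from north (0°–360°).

50.9°

Δψ = ln[tan(π/4+φ₂/2)/tan(π/4+φ₁/2)] = +1.4777
Δλ = +1.8172 rad (taken the short way round)
course = atan2(Δλ, Δψ) = 50.88°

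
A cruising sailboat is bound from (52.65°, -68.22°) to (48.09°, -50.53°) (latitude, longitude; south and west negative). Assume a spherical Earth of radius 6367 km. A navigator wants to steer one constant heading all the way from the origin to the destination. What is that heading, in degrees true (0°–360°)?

Meridional parts: M(φ₁)=+1.0847, M(φ₂)=+0.9598 → ΔM = -0.1249;  Δλ = +0.3087 rad
tan C = Δλ / ΔM = -2.4718 → C = 112.03°

112.0°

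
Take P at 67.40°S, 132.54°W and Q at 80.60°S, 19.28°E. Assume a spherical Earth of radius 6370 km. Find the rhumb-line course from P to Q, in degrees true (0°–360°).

Meridional parts: M(φ₁)=-1.6103, M(φ₂)=-2.4984 → ΔM = -0.8881;  Δλ = +2.6498 rad
tan C = Δλ / ΔM = -2.9837 → C = 108.53°

108.5°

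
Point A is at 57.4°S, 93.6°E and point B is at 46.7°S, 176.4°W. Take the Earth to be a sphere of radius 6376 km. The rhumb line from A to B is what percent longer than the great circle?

Great circle: σ = 0.9108 rad → d_gc = Rσ = 5807.3 km
Rhumb: Δφ = +0.1868, Δλ = +1.5708, Δψ = +0.3056, q = Δφ/Δψ = 0.6111 → d_rh = R√(Δφ²+q²Δλ²) = 6235.4 km
Excess = (6235.4 − 5807.3) / 5807.3 = 428.1 / 5807.3 = 7.37% ≈ 7.4%

7.4%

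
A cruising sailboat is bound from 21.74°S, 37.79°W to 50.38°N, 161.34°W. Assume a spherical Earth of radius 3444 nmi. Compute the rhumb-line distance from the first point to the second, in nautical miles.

Δψ = ln[tan(π/4+φ₂/2)/tan(π/4+φ₁/2)] = +1.4099;  Δφ = +1.2587 rad,  Δλ = -2.1564 rad
q = Δφ/Δψ = 0.8928
d = R·√(Δφ² + q²Δλ²) = 3444·2.30011 = 7922 nmi

7922 nmi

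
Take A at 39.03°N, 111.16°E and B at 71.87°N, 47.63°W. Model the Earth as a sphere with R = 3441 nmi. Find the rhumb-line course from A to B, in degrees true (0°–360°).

291.5°

Δψ = ln[tan(π/4+φ₂/2)/tan(π/4+φ₁/2)] = +1.0944
Δλ = -2.7714 rad (taken the short way round)
course = atan2(Δλ, Δψ) = 291.55°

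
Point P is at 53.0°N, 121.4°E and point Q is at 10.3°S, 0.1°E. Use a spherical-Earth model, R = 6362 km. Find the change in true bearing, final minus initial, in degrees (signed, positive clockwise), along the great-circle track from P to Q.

-74.5°

At departure: θ₁ = atan2(sin Δλ cos φ₂, cos φ₁ sin φ₂ − sin φ₁ cos φ₂ cos Δλ) = 289.68°
At arrival: θ₂ = atan2(sin Δλ cos φ₁, −cos φ₂ sin φ₁ + sin φ₂ cos φ₁ cos Δλ) = 215.17°
Δθ = θ₂ − θ₁ = -74.5°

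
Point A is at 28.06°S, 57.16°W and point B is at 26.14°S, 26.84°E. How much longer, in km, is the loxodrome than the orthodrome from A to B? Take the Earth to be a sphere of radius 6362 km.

184 km

Great circle: cos σ = sin φ₁ sin φ₂ + cos φ₁ cos φ₂ cos Δλ,  σ = 1.2765 rad → d_gc = 8121.2 km
Rhumb line: Δψ = +0.0376, q = Δφ/Δψ = 0.8901, d_rh = R√(Δφ²+q²Δλ²) = 8305.3 km
Excess = 8305.3 − 8121.2 = 184.1 ≈ 184 km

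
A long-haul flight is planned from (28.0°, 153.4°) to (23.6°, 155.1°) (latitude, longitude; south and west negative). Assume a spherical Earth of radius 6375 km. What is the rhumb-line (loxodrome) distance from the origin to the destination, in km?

Δψ = ln[tan(π/4+φ₂/2)/tan(π/4+φ₁/2)] = -0.0853;  Δφ = -0.0768 rad,  Δλ = +0.0297 rad
q = Δφ/Δψ = 0.9000
d = R·√(Δφ² + q²Δλ²) = 6375·0.08130 = 518 km

518 km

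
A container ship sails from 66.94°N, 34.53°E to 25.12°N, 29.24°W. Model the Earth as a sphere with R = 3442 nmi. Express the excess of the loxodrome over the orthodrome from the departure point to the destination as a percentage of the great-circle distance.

Great circle: σ = 0.9916 rad → d_gc = Rσ = 3413.1 nmi
Rhumb: Δφ = -0.7299, Δλ = -1.1130, Δψ = -1.1365, q = Δφ/Δψ = 0.6423 → d_rh = R√(Δφ²+q²Δλ²) = 3516.4 nmi
Excess = (3516.4 − 3413.1) / 3413.1 = 103.3 / 3413.1 = 3.03% ≈ 3.0%

3.0%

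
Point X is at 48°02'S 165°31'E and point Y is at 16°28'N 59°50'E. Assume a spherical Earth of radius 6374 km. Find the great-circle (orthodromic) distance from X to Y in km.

Haversine: a = sin²(Δφ/2)+cos φ₁ cos φ₂ sin²(Δλ/2) = 0.69205;  σ = 2·atan2(√a,√(1−a))
σ = 112.588° → d = Rσ = 6374·1.96504 = 12525 km

12525 km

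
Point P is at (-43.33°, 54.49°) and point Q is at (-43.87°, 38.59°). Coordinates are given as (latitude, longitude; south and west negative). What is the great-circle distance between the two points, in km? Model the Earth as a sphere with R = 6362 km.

Haversine: a = sin²(Δφ/2)+cos φ₁ cos φ₂ sin²(Δλ/2) = 0.01005;  σ = 2·atan2(√a,√(1−a))
σ = 11.509° → d = Rσ = 6362·0.20087 = 1278 km

1278 km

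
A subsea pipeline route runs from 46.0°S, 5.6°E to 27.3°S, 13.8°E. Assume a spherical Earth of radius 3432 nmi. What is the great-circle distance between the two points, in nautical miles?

Haversine: a = sin²(Δφ/2)+cos φ₁ cos φ₂ sin²(Δλ/2) = 0.02955;  σ = 2·atan2(√a,√(1−a))
σ = 19.797° → d = Rσ = 3432·0.34552 = 1186 nmi

1186 nmi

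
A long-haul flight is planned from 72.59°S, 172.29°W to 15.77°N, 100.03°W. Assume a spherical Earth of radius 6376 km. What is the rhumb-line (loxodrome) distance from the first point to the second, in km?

11392 km

Rhumb course C = atan2(Δλ, Δψ) with Δψ = ln[tan(π/4+φ₂/2)/tan(π/4+φ₁/2)] = +2.1554, Δλ = +1.2612 → C = 30.33°
d = R·|Δφ| / |cos C| = 6376·1.54217 / 0.86310 = 11392 km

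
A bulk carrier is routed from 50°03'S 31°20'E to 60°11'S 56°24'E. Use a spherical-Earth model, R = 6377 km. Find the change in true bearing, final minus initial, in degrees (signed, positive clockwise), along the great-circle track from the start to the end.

-20.7°

At departure: θ₁ = atan2(sin Δλ cos φ₂, cos φ₁ sin φ₂ − sin φ₁ cos φ₂ cos Δλ) = 135.16°
At arrival: θ₂ = atan2(sin Δλ cos φ₁, −cos φ₂ sin φ₁ + sin φ₂ cos φ₁ cos Δλ) = 114.41°
Δθ = θ₂ − θ₁ = -20.7°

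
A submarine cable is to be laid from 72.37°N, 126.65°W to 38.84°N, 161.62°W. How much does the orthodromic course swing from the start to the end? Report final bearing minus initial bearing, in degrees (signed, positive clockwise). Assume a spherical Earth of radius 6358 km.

-30.4°

At departure: θ₁ = atan2(sin Δλ cos φ₂, cos φ₁ sin φ₂ − sin φ₁ cos φ₂ cos Δλ) = 226.86°
At arrival: θ₂ = atan2(sin Δλ cos φ₁, −cos φ₂ sin φ₁ + sin φ₂ cos φ₁ cos Δλ) = 196.48°
Δθ = θ₂ − θ₁ = -30.4°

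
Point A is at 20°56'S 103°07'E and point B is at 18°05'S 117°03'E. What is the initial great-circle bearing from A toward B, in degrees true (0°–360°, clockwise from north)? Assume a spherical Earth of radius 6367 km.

N = sin Δλ·cos φ₂ = +0.2289;  D = cos φ₁ sin φ₂ − sin φ₁ cos φ₂ cos Δλ = +0.0397
initial course = atan2(N, D) = 80.15°

80.2°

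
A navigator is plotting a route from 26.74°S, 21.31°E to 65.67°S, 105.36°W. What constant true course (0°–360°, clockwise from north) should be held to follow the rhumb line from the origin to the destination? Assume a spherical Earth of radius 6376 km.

244.6°

Δψ = ln[tan(π/4+φ₂/2)/tan(π/4+φ₁/2)] = -1.0498
Δλ = -2.2108 rad (taken the short way round)
course = atan2(Δλ, Δψ) = 244.60°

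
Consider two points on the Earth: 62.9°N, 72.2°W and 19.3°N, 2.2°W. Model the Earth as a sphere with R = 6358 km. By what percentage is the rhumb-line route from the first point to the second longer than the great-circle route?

3.2%

Great circle: σ = 1.1138 rad → d_gc = Rσ = 7081.4 km
Rhumb: Δφ = -0.7610, Δλ = +1.2217, Δψ = -1.0795, q = Δφ/Δψ = 0.7049 → d_rh = R√(Δφ²+q²Δλ²) = 7306.8 km
Excess = (7306.8 − 7081.4) / 7081.4 = 225.4 / 7081.4 = 3.18% ≈ 3.2%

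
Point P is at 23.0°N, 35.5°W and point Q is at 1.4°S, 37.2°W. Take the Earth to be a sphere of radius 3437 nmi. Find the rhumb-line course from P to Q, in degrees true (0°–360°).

Meridional parts: M(φ₁)=+0.4127, M(φ₂)=-0.0244 → ΔM = -0.4371;  Δλ = -0.0297 rad
tan C = Δλ / ΔM = +0.0679 → C = 183.88°

183.9°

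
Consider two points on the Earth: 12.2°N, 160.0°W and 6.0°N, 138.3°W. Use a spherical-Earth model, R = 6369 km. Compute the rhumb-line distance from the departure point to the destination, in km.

Rhumb course C = atan2(Δλ, Δψ) with Δψ = ln[tan(π/4+φ₂/2)/tan(π/4+φ₁/2)] = -0.1096, Δλ = +0.3787 → C = 106.15°
d = R·|Δφ| / |cos C| = 6369·0.10821 / 0.27809 = 2478 km

2478 km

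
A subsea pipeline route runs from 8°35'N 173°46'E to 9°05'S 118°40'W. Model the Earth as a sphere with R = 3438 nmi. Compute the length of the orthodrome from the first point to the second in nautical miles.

4175 nmi

cos σ = sin φ₁ sin φ₂ + cos φ₁ cos φ₂ cos Δλ
      = sin(8.58°)sin(-9.08°) + cos(8.58°)cos(-9.08°)cos(67.57°) = 0.3490
σ = 69.571° → d = Rσ = 3438·1.21425 = 4175 nmi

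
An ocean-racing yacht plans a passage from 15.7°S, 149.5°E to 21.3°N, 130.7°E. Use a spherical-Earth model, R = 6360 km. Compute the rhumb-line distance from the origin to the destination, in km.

4589 km

Rhumb course C = atan2(Δλ, Δψ) with Δψ = ln[tan(π/4+φ₂/2)/tan(π/4+φ₁/2)] = +0.6581, Δλ = -0.3281 → C = 333.50°
d = R·|Δφ| / |cos C| = 6360·0.64577 / 0.89494 = 4589 km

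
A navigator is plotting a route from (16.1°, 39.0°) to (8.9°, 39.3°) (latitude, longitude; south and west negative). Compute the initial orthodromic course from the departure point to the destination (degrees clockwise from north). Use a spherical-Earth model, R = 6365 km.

θ = atan2( sin Δλ·cos φ₂ ,  cos φ₁ sin φ₂ − sin φ₁ cos φ₂ cos Δλ )
  = atan2(+0.0052, -0.1253) = 177.64°

177.6°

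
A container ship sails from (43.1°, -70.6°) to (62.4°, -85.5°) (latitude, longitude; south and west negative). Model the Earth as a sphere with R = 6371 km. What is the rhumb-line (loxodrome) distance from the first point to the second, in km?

Rhumb course C = atan2(Δλ, Δψ) with Δψ = ln[tan(π/4+φ₂/2)/tan(π/4+φ₁/2)] = +0.5687, Δλ = -0.2601 → C = 335.43°
d = R·|Δφ| / |cos C| = 6371·0.33685 / 0.90944 = 2360 km

2360 km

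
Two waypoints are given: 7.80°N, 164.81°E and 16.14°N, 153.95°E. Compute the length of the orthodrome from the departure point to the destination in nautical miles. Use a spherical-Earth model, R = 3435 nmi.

Haversine: a = sin²(Δφ/2)+cos φ₁ cos φ₂ sin²(Δλ/2) = 0.01381;  σ = 2·atan2(√a,√(1−a))
σ = 13.497° → d = Rσ = 3435·0.23557 = 809 nmi

809 nmi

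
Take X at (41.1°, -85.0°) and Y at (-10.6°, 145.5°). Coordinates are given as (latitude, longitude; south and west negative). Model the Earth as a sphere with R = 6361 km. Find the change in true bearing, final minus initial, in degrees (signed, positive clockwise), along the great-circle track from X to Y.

At departure: θ₁ = atan2(sin Δλ cos φ₂, cos φ₁ sin φ₂ − sin φ₁ cos φ₂ cos Δλ) = 289.75°
At arrival: θ₂ = atan2(sin Δλ cos φ₁, −cos φ₂ sin φ₁ + sin φ₂ cos φ₁ cos Δλ) = 226.18°
Δθ = θ₂ − θ₁ = -63.6°

-63.6°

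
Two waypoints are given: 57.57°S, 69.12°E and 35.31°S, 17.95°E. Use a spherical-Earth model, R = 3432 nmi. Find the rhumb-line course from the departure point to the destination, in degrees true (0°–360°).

Δψ = ln[tan(π/4+φ₂/2)/tan(π/4+φ₁/2)] = +0.5756
Δλ = -0.8931 rad (taken the short way round)
course = atan2(Δλ, Δψ) = 302.80°

302.8°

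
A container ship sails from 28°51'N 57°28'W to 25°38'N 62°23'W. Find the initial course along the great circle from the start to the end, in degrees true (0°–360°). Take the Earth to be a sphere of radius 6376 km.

θ = atan2( sin Δλ·cos φ₂ ,  cos φ₁ sin φ₂ − sin φ₁ cos φ₂ cos Δλ )
  = atan2(-0.0773, -0.0545) = 234.80°

234.8°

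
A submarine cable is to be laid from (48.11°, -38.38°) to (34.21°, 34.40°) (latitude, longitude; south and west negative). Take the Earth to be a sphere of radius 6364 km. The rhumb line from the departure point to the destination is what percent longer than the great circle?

3.3%

Great circle: σ = 0.9496 rad → d_gc = Rσ = 6043.3 km
Rhumb: Δφ = -0.2426, Δλ = +1.2703, Δψ = -0.3243, q = Δφ/Δψ = 0.7482 → d_rh = R√(Δφ²+q²Δλ²) = 6242.1 km
Excess = (6242.1 − 6043.3) / 6043.3 = 198.8 / 6043.3 = 3.29% ≈ 3.3%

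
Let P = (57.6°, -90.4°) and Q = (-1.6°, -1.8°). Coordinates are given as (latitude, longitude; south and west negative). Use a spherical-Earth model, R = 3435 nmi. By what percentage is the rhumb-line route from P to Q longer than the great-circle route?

3.2%

Great circle: σ = 1.5813 rad → d_gc = Rσ = 5431.7 nmi
Rhumb: Δφ = -1.0332, Δλ = +1.5464, Δψ = -1.2640, q = Δφ/Δψ = 0.8174 → d_rh = R√(Δφ²+q²Δλ²) = 5608.0 nmi
Excess = (5608.0 − 5431.7) / 5431.7 = 176.3 / 5431.7 = 3.246% ≈ 3.2%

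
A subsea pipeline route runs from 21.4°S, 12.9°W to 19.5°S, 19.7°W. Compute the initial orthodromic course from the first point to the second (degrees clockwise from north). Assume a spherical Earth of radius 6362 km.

θ = atan2( sin Δλ·cos φ₂ ,  cos φ₁ sin φ₂ − sin φ₁ cos φ₂ cos Δλ )
  = atan2(-0.1116, +0.0307) = 285.40°

285.4°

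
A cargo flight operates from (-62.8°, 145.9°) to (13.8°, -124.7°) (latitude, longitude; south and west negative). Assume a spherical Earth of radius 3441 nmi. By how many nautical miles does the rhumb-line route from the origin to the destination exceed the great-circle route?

Great circle: cos σ = sin φ₁ sin φ₂ + cos φ₁ cos φ₂ cos Δλ,  σ = 1.7798 rad → d_gc = 6124.4 nmi
Rhumb line: Δψ = +1.6623, q = Δφ/Δψ = 0.8042, d_rh = R√(Δφ²+q²Δλ²) = 6309.4 nmi
Excess = 6309.4 − 6124.4 = 185.0 ≈ 185 nmi

185 nmi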